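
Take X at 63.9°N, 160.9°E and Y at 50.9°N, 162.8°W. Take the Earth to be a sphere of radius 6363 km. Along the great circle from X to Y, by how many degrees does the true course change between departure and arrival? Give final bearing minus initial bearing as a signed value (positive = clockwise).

+31.1°

At departure: θ₁ = atan2(sin Δλ cos φ₂, cos φ₁ sin φ₂ − sin φ₁ cos φ₂ cos Δλ) = 107.12°
At arrival: θ₂ = atan2(sin Δλ cos φ₁, −cos φ₂ sin φ₁ + sin φ₂ cos φ₁ cos Δλ) = 138.19°
Δθ = θ₂ − θ₁ = +31.1°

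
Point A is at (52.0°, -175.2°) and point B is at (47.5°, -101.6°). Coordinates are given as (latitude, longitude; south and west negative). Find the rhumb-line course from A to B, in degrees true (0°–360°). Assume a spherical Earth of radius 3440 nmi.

95.4°

Meridional parts: M(φ₁)=+1.0662, M(φ₂)=+0.9445 → ΔM = -0.1217;  Δλ = +1.2846 rad
tan C = Δλ / ΔM = -10.5574 → C = 95.41°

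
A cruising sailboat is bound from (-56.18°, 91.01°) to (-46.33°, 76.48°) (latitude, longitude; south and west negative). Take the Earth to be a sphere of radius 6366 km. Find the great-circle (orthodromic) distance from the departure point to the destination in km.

cos σ = sin φ₁ sin φ₂ + cos φ₁ cos φ₂ cos Δλ
      = sin(-56.18°)sin(-46.33°) + cos(-56.18°)cos(-46.33°)cos(-14.53°) = 0.9730
σ = 13.353° → d = Rσ = 6366·0.23305 = 1484 km

1484 km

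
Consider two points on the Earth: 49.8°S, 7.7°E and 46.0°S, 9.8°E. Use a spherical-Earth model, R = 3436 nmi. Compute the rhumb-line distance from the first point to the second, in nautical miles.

Δψ = ln[tan(π/4+φ₂/2)/tan(π/4+φ₁/2)] = +0.0990;  Δφ = +0.0663 rad,  Δλ = +0.0367 rad
q = Δφ/Δψ = 0.6700
d = R·√(Δφ² + q²Δλ²) = 3436·0.07072 = 243 nmi

243 nmi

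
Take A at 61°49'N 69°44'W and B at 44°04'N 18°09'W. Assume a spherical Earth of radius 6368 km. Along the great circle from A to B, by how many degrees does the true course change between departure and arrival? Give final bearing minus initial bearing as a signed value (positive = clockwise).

Initial bearing θ₁ = atan2(sin Δλ cos φ₂, cos φ₁ sin φ₂ − sin φ₁ cos φ₂ cos Δλ) = 96.59°
Final bearing θ₂ = (initial bearing from the destination back to the start) + 180° = 139.23°
Δθ = θ₂ − θ₁ = +42.6°

+42.6°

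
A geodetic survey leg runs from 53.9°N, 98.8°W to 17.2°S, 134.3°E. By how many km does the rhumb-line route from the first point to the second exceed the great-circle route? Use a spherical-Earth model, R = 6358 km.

Great circle: cos σ = sin φ₁ sin φ₂ + cos φ₁ cos φ₂ cos Δλ,  σ = 2.1857 rad → d_gc = 13896.6 km
Rhumb line: Δψ = -1.4260, q = Δφ/Δψ = 0.8702, d_rh = R√(Δφ²+q²Δλ²) = 14574.4 km
Excess = 14574.4 − 13896.6 = 677.8 ≈ 678 km

678 km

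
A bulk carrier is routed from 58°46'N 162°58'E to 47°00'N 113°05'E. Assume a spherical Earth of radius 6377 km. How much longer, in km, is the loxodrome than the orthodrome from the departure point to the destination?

73 km

Great circle: cos σ = sin φ₁ sin φ₂ + cos φ₁ cos φ₂ cos Δλ,  σ = 0.5487 rad → d_gc = 3498.91 km
Rhumb line: Δψ = -0.3431, q = Δφ/Δψ = 0.5986, d_rh = R√(Δφ²+q²Δλ²) = 3572.37 km
Excess = 3572.37 − 3498.91 = 73.46 ≈ 73 km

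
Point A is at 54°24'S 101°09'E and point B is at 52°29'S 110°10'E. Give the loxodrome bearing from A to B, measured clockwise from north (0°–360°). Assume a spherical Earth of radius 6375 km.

Meridional parts: M(φ₁)=-1.1361, M(φ₂)=-1.0799 → ΔM = +0.0562;  Δλ = +0.1574 rad
tan C = Δλ / ΔM = +2.8015 → C = 70.36°

70.4°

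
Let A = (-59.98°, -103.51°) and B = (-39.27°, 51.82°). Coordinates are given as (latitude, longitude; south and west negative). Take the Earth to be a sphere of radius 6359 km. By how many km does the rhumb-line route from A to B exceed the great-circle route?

Great circle: cos σ = sin φ₁ sin φ₂ + cos φ₁ cos φ₂ cos Δλ,  σ = 1.3734 rad → d_gc = 8733.60 km
Rhumb line: Δψ = +0.5699, q = Δφ/Δψ = 0.6343, d_rh = R√(Δφ²+q²Δλ²) = 11173.11 km
Excess = 11173.11 − 8733.60 = 2439.51 ≈ 2440 km

2440 km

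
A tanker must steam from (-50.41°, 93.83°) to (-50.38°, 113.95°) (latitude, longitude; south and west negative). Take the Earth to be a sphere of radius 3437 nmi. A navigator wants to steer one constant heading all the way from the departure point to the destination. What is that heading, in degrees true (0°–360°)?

Δψ = ln[tan(π/4+φ₂/2)/tan(π/4+φ₁/2)] = +0.0008
Δλ = +0.3512 rad (taken the short way round)
course = atan2(Δλ, Δψ) = 89.87°

89.9°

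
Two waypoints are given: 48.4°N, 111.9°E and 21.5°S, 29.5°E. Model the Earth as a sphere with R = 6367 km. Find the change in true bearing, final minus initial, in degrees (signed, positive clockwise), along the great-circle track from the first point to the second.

-27.9°

Initial bearing θ₁ = atan2(sin Δλ cos φ₂, cos φ₁ sin φ₂ − sin φ₁ cos φ₂ cos Δλ) = 250.02°
Final bearing θ₂ = (initial bearing from the destination back to the start) + 180° = 222.11°
Δθ = θ₂ − θ₁ = -27.9°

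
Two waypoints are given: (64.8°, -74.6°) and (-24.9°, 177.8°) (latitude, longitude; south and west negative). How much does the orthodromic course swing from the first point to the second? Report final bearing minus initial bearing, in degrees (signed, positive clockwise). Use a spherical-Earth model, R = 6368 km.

At departure: θ₁ = atan2(sin Δλ cos φ₂, cos φ₁ sin φ₂ − sin φ₁ cos φ₂ cos Δλ) = 274.56°
At arrival: θ₂ = atan2(sin Δλ cos φ₁, −cos φ₂ sin φ₁ + sin φ₂ cos φ₁ cos Δλ) = 207.90°
Δθ = θ₂ − θ₁ = -66.7°

-66.7°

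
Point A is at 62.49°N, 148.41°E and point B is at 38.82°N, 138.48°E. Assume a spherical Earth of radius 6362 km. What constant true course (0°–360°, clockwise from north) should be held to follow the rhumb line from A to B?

Meridional parts: M(φ₁)=+1.4074, M(φ₂)=+0.7363 → ΔM = -0.6711;  Δλ = -0.1733 rad
tan C = Δλ / ΔM = +0.2583 → C = 194.48°

194.5°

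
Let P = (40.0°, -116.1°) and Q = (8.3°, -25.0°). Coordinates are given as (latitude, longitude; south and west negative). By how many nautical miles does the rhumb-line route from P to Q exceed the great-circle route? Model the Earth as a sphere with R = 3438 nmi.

Great circle: cos σ = sin φ₁ sin φ₂ + cos φ₁ cos φ₂ cos Δλ,  σ = 1.4925 rad → d_gc = 5131.1 nmi
Rhumb line: Δψ = -0.6175, q = Δφ/Δψ = 0.8959, d_rh = R√(Δφ²+q²Δλ²) = 5253.9 nmi
Excess = 5253.9 − 5131.1 = 122.8 ≈ 123 nmi

123 nmi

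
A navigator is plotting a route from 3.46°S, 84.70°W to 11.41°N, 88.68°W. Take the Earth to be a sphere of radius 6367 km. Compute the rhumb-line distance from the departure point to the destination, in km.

Δψ = ln[tan(π/4+φ₂/2)/tan(π/4+φ₁/2)] = +0.2609;  Δφ = +0.2595 rad,  Δλ = -0.0695 rad
q = Δφ/Δψ = 0.9948
d = R·√(Δφ² + q²Δλ²) = 6367·0.26857 = 1710 km

1710 km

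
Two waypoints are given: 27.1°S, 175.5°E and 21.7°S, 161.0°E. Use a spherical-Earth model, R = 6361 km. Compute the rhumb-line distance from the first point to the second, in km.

1583 km

Rhumb course C = atan2(Δλ, Δψ) with Δψ = ln[tan(π/4+φ₂/2)/tan(π/4+φ₁/2)] = +0.1035, Δλ = -0.2531 → C = 292.25°
d = R·|Δφ| / |cos C| = 6361·0.09425 / 0.37868 = 1583 km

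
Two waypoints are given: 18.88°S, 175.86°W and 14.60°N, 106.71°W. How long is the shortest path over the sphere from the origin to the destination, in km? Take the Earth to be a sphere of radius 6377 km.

8443 km

cos σ = sin φ₁ sin φ₂ + cos φ₁ cos φ₂ cos Δλ
      = sin(-18.88°)sin(14.60°) + cos(-18.88°)cos(14.60°)cos(69.15°) = 0.2443
σ = 75.858° → d = Rσ = 6377·1.32397 = 8443 km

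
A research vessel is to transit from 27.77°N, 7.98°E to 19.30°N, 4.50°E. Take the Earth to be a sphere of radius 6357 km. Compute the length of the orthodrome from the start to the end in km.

1004 km

Haversine: a = sin²(Δφ/2)+cos φ₁ cos φ₂ sin²(Δλ/2) = 0.00622;  σ = 2·atan2(√a,√(1−a))
σ = 9.049° → d = Rσ = 6357·0.15794 = 1004 km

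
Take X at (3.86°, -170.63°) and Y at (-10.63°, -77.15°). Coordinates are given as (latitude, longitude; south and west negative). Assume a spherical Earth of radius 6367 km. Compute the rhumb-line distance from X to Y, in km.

Rhumb course C = atan2(Δλ, Δψ) with Δψ = ln[tan(π/4+φ₂/2)/tan(π/4+φ₁/2)] = -0.2540, Δλ = +1.6315 → C = 98.85°
d = R·|Δφ| / |cos C| = 6367·0.25290 / 0.15384 = 10467 km

10467 km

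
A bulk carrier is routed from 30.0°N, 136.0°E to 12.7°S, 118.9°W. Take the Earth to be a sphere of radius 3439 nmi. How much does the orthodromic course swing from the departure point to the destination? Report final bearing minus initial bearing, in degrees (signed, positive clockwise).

At departure: θ₁ = atan2(sin Δλ cos φ₂, cos φ₁ sin φ₂ − sin φ₁ cos φ₂ cos Δλ) = 93.85°
At arrival: θ₂ = atan2(sin Δλ cos φ₁, −cos φ₂ sin φ₁ + sin φ₂ cos φ₁ cos Δλ) = 117.66°
Δθ = θ₂ − θ₁ = +23.8°

+23.8°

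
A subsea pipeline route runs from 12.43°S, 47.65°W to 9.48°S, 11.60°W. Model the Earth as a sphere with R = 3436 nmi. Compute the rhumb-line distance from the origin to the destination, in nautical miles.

Rhumb course C = atan2(Δλ, Δψ) with Δψ = ln[tan(π/4+φ₂/2)/tan(π/4+φ₁/2)] = +0.0524, Δλ = +0.6292 → C = 85.23°
d = R·|Δφ| / |cos C| = 3436·0.05149 / 0.08307 = 2130 nmi

2130 nmi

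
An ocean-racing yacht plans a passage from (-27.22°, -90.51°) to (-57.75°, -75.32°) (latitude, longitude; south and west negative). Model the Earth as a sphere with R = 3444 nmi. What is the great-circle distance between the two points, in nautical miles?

1945 nmi

cos σ = sin φ₁ sin φ₂ + cos φ₁ cos φ₂ cos Δλ
      = sin(-27.22°)sin(-57.75°) + cos(-27.22°)cos(-57.75°)cos(15.19°) = 0.8448
σ = 32.351° → d = Rσ = 3444·0.56463 = 1945 nmi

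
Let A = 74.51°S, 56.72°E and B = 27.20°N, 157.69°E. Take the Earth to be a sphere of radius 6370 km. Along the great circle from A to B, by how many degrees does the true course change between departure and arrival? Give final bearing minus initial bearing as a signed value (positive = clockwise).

Initial bearing θ₁ = atan2(sin Δλ cos φ₂, cos φ₁ sin φ₂ − sin φ₁ cos φ₂ cos Δλ) = 92.69°
Final bearing θ₂ = (initial bearing from the destination back to the start) + 180° = 17.45°
Δθ = θ₂ − θ₁ = -75.2°

-75.2°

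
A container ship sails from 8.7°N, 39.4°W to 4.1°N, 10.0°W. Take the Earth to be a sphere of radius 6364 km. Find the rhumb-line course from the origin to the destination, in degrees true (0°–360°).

98.9°

Meridional parts: M(φ₁)=+0.1524, M(φ₂)=+0.0716 → ΔM = -0.0808;  Δλ = +0.5131 rad
tan C = Δλ / ΔM = -6.3497 → C = 98.95°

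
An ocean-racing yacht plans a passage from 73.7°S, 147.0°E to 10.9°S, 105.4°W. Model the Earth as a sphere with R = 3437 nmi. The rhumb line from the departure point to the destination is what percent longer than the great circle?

9.1%

Great circle: σ = 1.4725 rad → d_gc = Rσ = 5060.9 nmi
Rhumb: Δφ = +1.0961, Δλ = +1.8780, Δψ = +1.7520, q = Δφ/Δψ = 0.6256 → d_rh = R√(Δφ²+q²Δλ²) = 5522.4 nmi
Excess = (5522.4 − 5060.9) / 5060.9 = 461.5 / 5060.9 = 9.12% ≈ 9.1%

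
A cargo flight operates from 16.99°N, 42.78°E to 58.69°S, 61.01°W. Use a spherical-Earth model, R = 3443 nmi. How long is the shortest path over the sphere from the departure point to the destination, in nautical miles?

cos σ = sin φ₁ sin φ₂ + cos φ₁ cos φ₂ cos Δλ
      = sin(16.99°)sin(-58.69°) + cos(16.99°)cos(-58.69°)cos(-103.79°) = -0.3681
σ = 111.599° → d = Rσ = 3443·1.94778 = 6706 nmi

6706 nmi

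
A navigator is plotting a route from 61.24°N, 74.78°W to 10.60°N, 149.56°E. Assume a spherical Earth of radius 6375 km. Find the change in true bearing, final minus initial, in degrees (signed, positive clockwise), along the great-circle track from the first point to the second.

-115.8°

At departure: θ₁ = atan2(sin Δλ cos φ₂, cos φ₁ sin φ₂ − sin φ₁ cos φ₂ cos Δλ) = 315.73°
At arrival: θ₂ = atan2(sin Δλ cos φ₁, −cos φ₂ sin φ₁ + sin φ₂ cos φ₁ cos Δλ) = 199.98°
Δθ = θ₂ − θ₁ = -115.8°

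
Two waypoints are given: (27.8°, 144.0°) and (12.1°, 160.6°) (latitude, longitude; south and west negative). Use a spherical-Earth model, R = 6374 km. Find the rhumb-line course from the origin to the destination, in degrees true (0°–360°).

135.3°

Meridional parts: M(φ₁)=+0.5054, M(φ₂)=+0.2128 → ΔM = -0.2927;  Δλ = +0.2897 rad
tan C = Δλ / ΔM = -0.9899 → C = 135.29°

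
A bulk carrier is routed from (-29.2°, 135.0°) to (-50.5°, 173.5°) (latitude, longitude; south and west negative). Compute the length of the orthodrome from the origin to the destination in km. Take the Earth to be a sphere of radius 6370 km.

Haversine: a = sin²(Δφ/2)+cos φ₁ cos φ₂ sin²(Δλ/2) = 0.09451;  σ = 2·atan2(√a,√(1−a))
σ = 35.808° → d = Rσ = 6370·0.62496 = 3981 km

3981 km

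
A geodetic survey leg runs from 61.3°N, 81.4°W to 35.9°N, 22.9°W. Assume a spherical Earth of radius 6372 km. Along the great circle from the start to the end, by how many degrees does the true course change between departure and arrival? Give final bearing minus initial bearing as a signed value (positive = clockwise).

Initial bearing θ₁ = atan2(sin Δλ cos φ₂, cos φ₁ sin φ₂ − sin φ₁ cos φ₂ cos Δλ) = 97.40°
Final bearing θ₂ = (initial bearing from the destination back to the start) + 180° = 143.99°
Δθ = θ₂ − θ₁ = +46.6°

+46.6°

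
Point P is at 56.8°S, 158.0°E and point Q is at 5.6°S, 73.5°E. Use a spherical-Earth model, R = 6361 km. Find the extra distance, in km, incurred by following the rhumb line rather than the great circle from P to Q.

Great circle: cos σ = sin φ₁ sin φ₂ + cos φ₁ cos φ₂ cos Δλ,  σ = 1.4365 rad → d_gc = 9137.6 km
Rhumb line: Δψ = +1.1124, q = Δφ/Δψ = 0.8033, d_rh = R√(Δφ²+q²Δλ²) = 9439.5 km
Excess = 9439.5 − 9137.6 = 301.9 ≈ 302 km

302 km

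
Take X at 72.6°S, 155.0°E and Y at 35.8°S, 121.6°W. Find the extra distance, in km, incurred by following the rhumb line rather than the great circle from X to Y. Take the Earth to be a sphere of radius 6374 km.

Great circle: cos σ = sin φ₁ sin φ₂ + cos φ₁ cos φ₂ cos Δλ,  σ = 0.9446 rad → d_gc = 6020.9 km
Rhumb line: Δψ = +1.2072, q = Δφ/Δψ = 0.5320, d_rh = R√(Δφ²+q²Δλ²) = 6413.0 km
Excess = 6413.0 − 6020.9 = 392.1 ≈ 392 km

392 km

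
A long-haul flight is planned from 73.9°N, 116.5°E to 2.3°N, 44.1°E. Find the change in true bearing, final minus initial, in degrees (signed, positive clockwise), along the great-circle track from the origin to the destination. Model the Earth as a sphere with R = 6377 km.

-58.2°

Initial bearing θ₁ = atan2(sin Δλ cos φ₂, cos φ₁ sin φ₂ − sin φ₁ cos φ₂ cos Δλ) = 253.66°
Final bearing θ₂ = (initial bearing from the destination back to the start) + 180° = 195.45°
Δθ = θ₂ − θ₁ = -58.2°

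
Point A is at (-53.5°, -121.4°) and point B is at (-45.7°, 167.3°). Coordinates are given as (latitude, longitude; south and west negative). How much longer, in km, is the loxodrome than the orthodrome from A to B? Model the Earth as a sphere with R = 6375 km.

205 km

Great circle: cos σ = sin φ₁ sin φ₂ + cos φ₁ cos φ₂ cos Δλ,  σ = 0.7834 rad → d_gc = 4994.3 km
Rhumb line: Δψ = +0.2107, q = Δφ/Δψ = 0.6462, d_rh = R√(Δφ²+q²Δλ²) = 5199.6 km
Excess = 5199.6 − 4994.3 = 205.3 ≈ 205 km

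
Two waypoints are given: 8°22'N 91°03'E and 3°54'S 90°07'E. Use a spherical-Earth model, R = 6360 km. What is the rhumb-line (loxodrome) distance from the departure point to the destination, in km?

Rhumb course C = atan2(Δλ, Δψ) with Δψ = ln[tan(π/4+φ₂/2)/tan(π/4+φ₁/2)] = -0.2147, Δλ = -0.0163 → C = 184.34°
d = R·|Δφ| / |cos C| = 6360·0.21409 / 0.99713 = 1366 km

1366 km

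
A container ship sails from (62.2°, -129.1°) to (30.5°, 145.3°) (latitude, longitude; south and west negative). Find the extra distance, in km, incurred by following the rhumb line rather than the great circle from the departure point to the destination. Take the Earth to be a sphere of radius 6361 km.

Great circle: cos σ = sin φ₁ sin φ₂ + cos φ₁ cos φ₂ cos Δλ,  σ = 1.0704 rad → d_gc = 6808.7 km
Rhumb line: Δψ = -0.8370, q = Δφ/Δψ = 0.6610, d_rh = R√(Δφ²+q²Δλ²) = 7200.3 km
Excess = 7200.3 − 6808.7 = 391.6 ≈ 392 km

392 km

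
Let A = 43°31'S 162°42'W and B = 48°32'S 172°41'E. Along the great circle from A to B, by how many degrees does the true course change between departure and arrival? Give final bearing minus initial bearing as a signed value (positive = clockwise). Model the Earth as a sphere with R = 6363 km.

+17.9°

Initial bearing θ₁ = atan2(sin Δλ cos φ₂, cos φ₁ sin φ₂ − sin φ₁ cos φ₂ cos Δλ) = 244.96°
Final bearing θ₂ = (initial bearing from the destination back to the start) + 180° = 262.82°
Δθ = θ₂ − θ₁ = +17.9°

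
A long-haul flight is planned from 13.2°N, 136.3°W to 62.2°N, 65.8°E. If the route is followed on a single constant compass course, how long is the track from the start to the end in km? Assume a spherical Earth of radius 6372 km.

14006 km

Rhumb course C = atan2(Δλ, Δψ) with Δψ = ln[tan(π/4+φ₂/2)/tan(π/4+φ₁/2)] = +1.1640, Δλ = -2.7559 → C = 292.90°
d = R·|Δφ| / |cos C| = 6372·0.85521 / 0.38909 = 14006 km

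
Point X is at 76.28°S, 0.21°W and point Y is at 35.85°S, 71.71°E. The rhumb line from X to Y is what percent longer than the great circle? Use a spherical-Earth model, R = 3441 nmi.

4.8%

Great circle: σ = 0.8910 rad → d_gc = Rσ = 3066.0 nmi
Rhumb: Δφ = +0.7056, Δλ = +1.2552, Δψ = +1.4467, q = Δφ/Δψ = 0.4878 → d_rh = R√(Δφ²+q²Δλ²) = 3214.7 nmi
Excess = (3214.7 − 3066.0) / 3066.0 = 148.7 / 3066.0 = 4.84997% ≈ 4.8%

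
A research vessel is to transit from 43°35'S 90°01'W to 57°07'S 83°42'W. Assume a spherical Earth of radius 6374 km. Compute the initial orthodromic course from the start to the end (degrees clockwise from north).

165.8°

θ = atan2( sin Δλ·cos φ₂ ,  cos φ₁ sin φ₂ − sin φ₁ cos φ₂ cos Δλ )
  = atan2(+0.0597, -0.2363) = 165.81°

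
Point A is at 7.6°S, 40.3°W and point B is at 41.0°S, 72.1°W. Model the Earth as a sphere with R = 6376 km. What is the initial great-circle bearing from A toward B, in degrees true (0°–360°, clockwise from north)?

215.1°

θ = atan2( sin Δλ·cos φ₂ ,  cos φ₁ sin φ₂ − sin φ₁ cos φ₂ cos Δλ )
  = atan2(-0.3977, -0.5655) = 215.12°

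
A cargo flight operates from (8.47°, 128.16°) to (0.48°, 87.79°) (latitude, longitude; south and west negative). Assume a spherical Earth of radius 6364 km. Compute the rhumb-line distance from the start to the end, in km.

4554 km

Rhumb course C = atan2(Δλ, Δψ) with Δψ = ln[tan(π/4+φ₂/2)/tan(π/4+φ₁/2)] = -0.1400, Δλ = -0.7046 → C = 258.76°
d = R·|Δφ| / |cos C| = 6364·0.13945 / 0.19488 = 4554 km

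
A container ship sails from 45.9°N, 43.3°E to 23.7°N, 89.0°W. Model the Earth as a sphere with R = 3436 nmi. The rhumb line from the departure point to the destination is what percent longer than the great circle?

11.7%

Great circle: σ = 1.7115 rad → d_gc = Rσ = 5880.6 nmi
Rhumb: Δφ = -0.3875, Δλ = -2.3091, Δψ = -0.4778, q = Δφ/Δψ = 0.8109 → d_rh = R√(Δφ²+q²Δλ²) = 6570.3 nmi
Excess = (6570.3 − 5880.6) / 5880.6 = 689.7 / 5880.6 = 11.73% ≈ 11.7%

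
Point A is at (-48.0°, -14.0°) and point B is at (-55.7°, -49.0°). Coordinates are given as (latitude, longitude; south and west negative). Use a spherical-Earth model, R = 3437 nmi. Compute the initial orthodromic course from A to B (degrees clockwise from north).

237.0°

N = sin Δλ·cos φ₂ = -0.3232;  D = cos φ₁ sin φ₂ − sin φ₁ cos φ₂ cos Δλ = -0.2097
initial course = atan2(N, D) = 237.02°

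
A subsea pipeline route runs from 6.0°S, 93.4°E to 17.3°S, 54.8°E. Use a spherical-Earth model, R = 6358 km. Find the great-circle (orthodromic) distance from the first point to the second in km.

4368 km

cos σ = sin φ₁ sin φ₂ + cos φ₁ cos φ₂ cos Δλ
      = sin(-6.00°)sin(-17.30°) + cos(-6.00°)cos(-17.30°)cos(-38.60°) = 0.7732
σ = 39.361° → d = Rσ = 6358·0.68698 = 4368 km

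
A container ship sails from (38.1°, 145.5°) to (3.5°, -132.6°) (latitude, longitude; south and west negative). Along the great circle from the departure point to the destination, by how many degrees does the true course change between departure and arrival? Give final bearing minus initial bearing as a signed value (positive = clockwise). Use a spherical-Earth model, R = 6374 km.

At departure: θ₁ = atan2(sin Δλ cos φ₂, cos φ₁ sin φ₂ − sin φ₁ cos φ₂ cos Δλ) = 92.24°
At arrival: θ₂ = atan2(sin Δλ cos φ₁, −cos φ₂ sin φ₁ + sin φ₂ cos φ₁ cos Δλ) = 128.02°
Δθ = θ₂ − θ₁ = +35.8°

+35.8°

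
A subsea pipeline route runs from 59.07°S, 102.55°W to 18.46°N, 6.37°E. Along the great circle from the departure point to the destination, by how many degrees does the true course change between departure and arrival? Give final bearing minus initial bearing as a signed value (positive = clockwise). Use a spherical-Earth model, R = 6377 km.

-63.8°

At departure: θ₁ = atan2(sin Δλ cos φ₂, cos φ₁ sin φ₂ − sin φ₁ cos φ₂ cos Δλ) = 96.43°
At arrival: θ₂ = atan2(sin Δλ cos φ₁, −cos φ₂ sin φ₁ + sin φ₂ cos φ₁ cos Δλ) = 32.58°
Δθ = θ₂ − θ₁ = -63.8°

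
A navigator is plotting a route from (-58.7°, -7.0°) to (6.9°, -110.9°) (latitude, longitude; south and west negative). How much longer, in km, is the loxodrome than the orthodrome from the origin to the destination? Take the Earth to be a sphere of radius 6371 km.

510 km

Great circle: cos σ = sin φ₁ sin φ₂ + cos φ₁ cos φ₂ cos Δλ,  σ = 1.7993 rad → d_gc = 11463.5 km
Rhumb line: Δψ = +1.3932, q = Δφ/Δψ = 0.8218, d_rh = R√(Δφ²+q²Δλ²) = 11973.2 km
Excess = 11973.2 − 11463.5 = 509.7 ≈ 510 km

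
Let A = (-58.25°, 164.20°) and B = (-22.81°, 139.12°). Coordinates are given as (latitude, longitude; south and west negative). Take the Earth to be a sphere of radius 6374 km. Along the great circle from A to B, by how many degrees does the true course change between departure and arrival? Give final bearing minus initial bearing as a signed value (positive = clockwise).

At departure: θ₁ = atan2(sin Δλ cos φ₂, cos φ₁ sin φ₂ − sin φ₁ cos φ₂ cos Δλ) = 322.32°
At arrival: θ₂ = atan2(sin Δλ cos φ₁, −cos φ₂ sin φ₁ + sin φ₂ cos φ₁ cos Δλ) = 339.58°
Δθ = θ₂ − θ₁ = +17.3°

+17.3°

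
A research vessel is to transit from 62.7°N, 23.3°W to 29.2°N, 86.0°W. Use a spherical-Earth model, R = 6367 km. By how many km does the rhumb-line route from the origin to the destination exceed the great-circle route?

Great circle: cos σ = sin φ₁ sin φ₂ + cos φ₁ cos φ₂ cos Δλ,  σ = 0.9057 rad → d_gc = 5766.49 km
Rhumb line: Δψ = -0.8821, q = Δφ/Δψ = 0.6629, d_rh = R√(Δφ²+q²Δλ²) = 5932.03 km
Excess = 5932.03 − 5766.49 = 165.54 ≈ 166 km

166 km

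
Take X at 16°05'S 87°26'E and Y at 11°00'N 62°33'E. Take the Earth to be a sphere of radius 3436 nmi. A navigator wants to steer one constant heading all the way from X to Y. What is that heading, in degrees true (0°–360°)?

Meridional parts: M(φ₁)=-0.2845, M(φ₂)=+0.1932 → ΔM = +0.4776;  Δλ = -0.4343 rad
tan C = Δλ / ΔM = -0.9092 → C = 317.72°

317.7°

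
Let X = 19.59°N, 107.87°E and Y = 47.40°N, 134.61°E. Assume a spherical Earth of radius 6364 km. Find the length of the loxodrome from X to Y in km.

3930 km

Rhumb course C = atan2(Δλ, Δψ) with Δψ = ln[tan(π/4+φ₂/2)/tan(π/4+φ₁/2)] = +0.5931, Δλ = +0.4667 → C = 38.20°
d = R·|Δφ| / |cos C| = 6364·0.48538 / 0.78589 = 3930 km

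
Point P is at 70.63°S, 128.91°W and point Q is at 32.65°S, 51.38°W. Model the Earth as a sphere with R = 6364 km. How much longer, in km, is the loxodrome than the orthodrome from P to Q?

325 km

Great circle: cos σ = sin φ₁ sin φ₂ + cos φ₁ cos φ₂ cos Δλ,  σ = 0.9652 rad → d_gc = 6142.42 km
Rhumb line: Δψ = +1.1646, q = Δφ/Δψ = 0.5692, d_rh = R√(Δφ²+q²Δλ²) = 6466.93 km
Excess = 6466.93 − 6142.42 = 324.51 ≈ 325 km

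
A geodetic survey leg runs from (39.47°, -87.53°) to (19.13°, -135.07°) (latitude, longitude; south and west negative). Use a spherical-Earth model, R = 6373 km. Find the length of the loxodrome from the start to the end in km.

5101 km

Δψ = ln[tan(π/4+φ₂/2)/tan(π/4+φ₁/2)] = -0.4106;  Δφ = -0.3550 rad,  Δλ = -0.8297 rad
q = Δφ/Δψ = 0.8646
d = R·√(Δφ² + q²Δλ²) = 6373·0.80038 = 5101 km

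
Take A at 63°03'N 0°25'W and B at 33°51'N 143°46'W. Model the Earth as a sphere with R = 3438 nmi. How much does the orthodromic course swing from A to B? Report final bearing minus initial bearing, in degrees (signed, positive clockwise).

-133.6°

Initial bearing θ₁ = atan2(sin Δλ cos φ₂, cos φ₁ sin φ₂ − sin φ₁ cos φ₂ cos Δλ) = 329.64°
Final bearing θ₂ = (initial bearing from the destination back to the start) + 180° = 196.01°
Δθ = θ₂ − θ₁ = -133.6°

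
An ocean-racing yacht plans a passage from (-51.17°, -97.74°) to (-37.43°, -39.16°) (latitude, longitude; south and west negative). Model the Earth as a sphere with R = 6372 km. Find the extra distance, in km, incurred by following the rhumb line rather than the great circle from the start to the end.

109 km

Great circle: cos σ = sin φ₁ sin φ₂ + cos φ₁ cos φ₂ cos Δλ,  σ = 0.7480 rad → d_gc = 4766.4 km
Rhumb line: Δψ = +0.3374, q = Δφ/Δψ = 0.7107, d_rh = R√(Δφ²+q²Δλ²) = 4875.6 km
Excess = 4875.6 − 4766.4 = 109.2 ≈ 109 km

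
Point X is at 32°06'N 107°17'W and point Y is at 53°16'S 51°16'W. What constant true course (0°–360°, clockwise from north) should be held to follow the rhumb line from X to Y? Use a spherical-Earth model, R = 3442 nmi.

150.0°

Meridional parts: M(φ₁)=+0.5921, M(φ₂)=-1.1026 → ΔM = -1.6947;  Δλ = +0.9777 rad
tan C = Δλ / ΔM = -0.5769 → C = 150.02°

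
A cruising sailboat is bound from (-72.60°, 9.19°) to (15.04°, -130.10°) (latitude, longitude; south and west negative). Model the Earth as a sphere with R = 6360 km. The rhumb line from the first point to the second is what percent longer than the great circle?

12.5%

Great circle: σ = 2.0562 rad → d_gc = Rσ = 13077.2 km
Rhumb: Δφ = +1.5296, Δλ = -2.4311, Δψ = +2.1427, q = Δφ/Δψ = 0.7139 → d_rh = R√(Δφ²+q²Δλ²) = 14712.7 km
Excess = (14712.7 − 13077.2) / 13077.2 = 1635.5 / 13077.2 = 12.51% ≈ 12.5%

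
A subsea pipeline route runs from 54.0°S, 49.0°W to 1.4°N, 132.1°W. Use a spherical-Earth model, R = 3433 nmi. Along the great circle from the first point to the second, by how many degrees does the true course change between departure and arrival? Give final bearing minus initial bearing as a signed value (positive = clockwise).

+47.8°

Initial bearing θ₁ = atan2(sin Δλ cos φ₂, cos φ₁ sin φ₂ − sin φ₁ cos φ₂ cos Δλ) = 276.41°
Final bearing θ₂ = (initial bearing from the destination back to the start) + 180° = 324.25°
Δθ = θ₂ − θ₁ = +47.8°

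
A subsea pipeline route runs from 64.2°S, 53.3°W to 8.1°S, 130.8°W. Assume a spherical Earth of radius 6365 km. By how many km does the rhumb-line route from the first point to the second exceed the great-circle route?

Great circle: cos σ = sin φ₁ sin φ₂ + cos φ₁ cos φ₂ cos Δλ,  σ = 1.3489 rad → d_gc = 8585.5 km
Rhumb line: Δψ = +1.3321, q = Δφ/Δψ = 0.7351, d_rh = R√(Δφ²+q²Δλ²) = 8881.9 km
Excess = 8881.9 − 8585.5 = 296.4 ≈ 296 km

296 km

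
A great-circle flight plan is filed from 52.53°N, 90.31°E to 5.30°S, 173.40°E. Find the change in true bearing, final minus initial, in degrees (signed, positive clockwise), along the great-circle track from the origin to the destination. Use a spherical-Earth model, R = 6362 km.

+44.1°

Initial bearing θ₁ = atan2(sin Δλ cos φ₂, cos φ₁ sin φ₂ − sin φ₁ cos φ₂ cos Δλ) = 98.70°
Final bearing θ₂ = (initial bearing from the destination back to the start) + 180° = 142.85°
Δθ = θ₂ − θ₁ = +44.1°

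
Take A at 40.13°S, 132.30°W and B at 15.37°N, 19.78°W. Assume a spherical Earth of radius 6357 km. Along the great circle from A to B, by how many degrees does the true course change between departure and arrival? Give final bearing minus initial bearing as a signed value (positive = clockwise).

Initial bearing θ₁ = atan2(sin Δλ cos φ₂, cos φ₁ sin φ₂ − sin φ₁ cos φ₂ cos Δλ) = 92.27°
Final bearing θ₂ = (initial bearing from the destination back to the start) + 180° = 52.40°
Δθ = θ₂ − θ₁ = -39.9°

-39.9°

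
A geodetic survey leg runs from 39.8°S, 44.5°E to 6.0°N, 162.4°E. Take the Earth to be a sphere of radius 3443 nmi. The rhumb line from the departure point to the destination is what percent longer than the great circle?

Great circle: σ = 2.0091 rad → d_gc = Rσ = 6917.5 nmi
Rhumb: Δφ = +0.7994, Δλ = +2.0577, Δψ = +0.8633, q = Δφ/Δψ = 0.9260 → d_rh = R√(Δφ²+q²Δλ²) = 7114.2 nmi
Excess = (7114.2 − 6917.5) / 6917.5 = 196.7 / 6917.5 = 2.84% ≈ 2.8%

2.8%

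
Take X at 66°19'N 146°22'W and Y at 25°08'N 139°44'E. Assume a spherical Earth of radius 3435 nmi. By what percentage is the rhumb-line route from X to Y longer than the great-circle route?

4.1%

Great circle: σ = 1.0589 rad → d_gc = Rσ = 3637.4 nmi
Rhumb: Δφ = -0.7188, Δλ = -1.2898, Δψ = -1.1088, q = Δφ/Δψ = 0.6483 → d_rh = R√(Δφ²+q²Δλ²) = 3787.5 nmi
Excess = (3787.5 − 3637.4) / 3637.4 = 150.1 / 3637.4 = 4.13% ≈ 4.1%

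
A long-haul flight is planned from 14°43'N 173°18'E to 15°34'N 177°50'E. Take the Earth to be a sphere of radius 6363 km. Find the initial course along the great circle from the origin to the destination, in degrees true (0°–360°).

N = sin Δλ·cos φ₂ = +0.0761;  D = cos φ₁ sin φ₂ − sin φ₁ cos φ₂ cos Δλ = +0.0156
initial course = atan2(N, D) = 78.42°

78.4°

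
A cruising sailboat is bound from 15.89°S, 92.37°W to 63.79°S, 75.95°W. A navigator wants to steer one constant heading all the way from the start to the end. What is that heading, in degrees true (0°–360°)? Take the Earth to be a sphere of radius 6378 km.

Meridional parts: M(φ₁)=-0.2810, M(φ₂)=-1.4576 → ΔM = -1.1766;  Δλ = +0.2866 rad
tan C = Δλ / ΔM = -0.2436 → C = 166.31°

166.3°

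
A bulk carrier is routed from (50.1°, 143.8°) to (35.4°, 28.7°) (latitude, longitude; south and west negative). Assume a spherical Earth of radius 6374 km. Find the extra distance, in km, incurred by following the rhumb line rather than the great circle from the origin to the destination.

893 km

Great circle: cos σ = sin φ₁ sin φ₂ + cos φ₁ cos φ₂ cos Δλ,  σ = 1.3463 rad → d_gc = 8581.4 km
Rhumb line: Δψ = -0.3520, q = Δφ/Δψ = 0.7288, d_rh = R√(Δφ²+q²Δλ²) = 9474.5 km
Excess = 9474.5 − 8581.4 = 893.1 ≈ 893 km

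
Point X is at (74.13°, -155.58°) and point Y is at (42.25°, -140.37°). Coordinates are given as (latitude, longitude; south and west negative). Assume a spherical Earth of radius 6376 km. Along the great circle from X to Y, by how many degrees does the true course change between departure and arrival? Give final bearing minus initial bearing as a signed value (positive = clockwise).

At departure: θ₁ = atan2(sin Δλ cos φ₂, cos φ₁ sin φ₂ − sin φ₁ cos φ₂ cos Δλ) = 158.90°
At arrival: θ₂ = atan2(sin Δλ cos φ₁, −cos φ₂ sin φ₁ + sin φ₂ cos φ₁ cos Δλ) = 172.36°
Δθ = θ₂ − θ₁ = +13.5°

+13.5°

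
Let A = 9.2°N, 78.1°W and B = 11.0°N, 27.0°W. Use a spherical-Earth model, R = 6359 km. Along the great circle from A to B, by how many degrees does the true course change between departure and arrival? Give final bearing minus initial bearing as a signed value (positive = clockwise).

+9.6°

Initial bearing θ₁ = atan2(sin Δλ cos φ₂, cos φ₁ sin φ₂ − sin φ₁ cos φ₂ cos Δλ) = 83.30°
Final bearing θ₂ = (initial bearing from the destination back to the start) + 180° = 92.88°
Δθ = θ₂ − θ₁ = +9.6°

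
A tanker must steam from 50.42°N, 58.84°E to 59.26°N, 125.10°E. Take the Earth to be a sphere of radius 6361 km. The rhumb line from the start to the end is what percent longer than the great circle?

Great circle: σ = 0.6542 rad → d_gc = Rσ = 4161.1 km
Rhumb: Δφ = +0.1543, Δλ = +1.1565, Δψ = +0.2693, q = Δφ/Δψ = 0.5730 → d_rh = R√(Δφ²+q²Δλ²) = 4327.7 km
Excess = (4327.7 − 4161.1) / 4161.1 = 166.6 / 4161.1 = 4.00% ≈ 4.0%

4.0%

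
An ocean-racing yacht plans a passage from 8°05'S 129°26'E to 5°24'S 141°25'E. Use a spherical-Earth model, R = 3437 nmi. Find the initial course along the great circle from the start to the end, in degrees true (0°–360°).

N = sin Δλ·cos φ₂ = +0.2067;  D = cos φ₁ sin φ₂ − sin φ₁ cos φ₂ cos Δλ = +0.0438
initial course = atan2(N, D) = 78.05°

78.0°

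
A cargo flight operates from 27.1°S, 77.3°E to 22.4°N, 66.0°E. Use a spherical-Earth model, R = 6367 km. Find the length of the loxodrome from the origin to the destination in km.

5633 km

Rhumb course C = atan2(Δλ, Δψ) with Δψ = ln[tan(π/4+φ₂/2)/tan(π/4+φ₁/2)] = +0.8930, Δλ = -0.1972 → C = 347.55°
d = R·|Δφ| / |cos C| = 6367·0.86394 / 0.97647 = 5633 km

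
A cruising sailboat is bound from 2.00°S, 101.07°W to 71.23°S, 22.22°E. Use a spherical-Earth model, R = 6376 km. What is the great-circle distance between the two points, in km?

cos σ = sin φ₁ sin φ₂ + cos φ₁ cos φ₂ cos Δλ
      = sin(-2.00°)sin(-71.23°) + cos(-2.00°)cos(-71.23°)cos(123.29°) = -0.1435
σ = 98.248° → d = Rσ = 6376·1.71475 = 10933 km

10933 km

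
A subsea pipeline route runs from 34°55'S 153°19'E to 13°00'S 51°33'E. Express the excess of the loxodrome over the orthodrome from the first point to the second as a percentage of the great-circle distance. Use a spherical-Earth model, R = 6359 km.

Great circle: σ = 1.6050 rad → d_gc = Rσ = 10206.0 km
Rhumb: Δφ = +0.3825, Δλ = -1.7762, Δψ = +0.4222, q = Δφ/Δψ = 0.9060 → d_rh = R√(Δφ²+q²Δλ²) = 10518.3 km
Excess = (10518.3 − 10206.0) / 10206.0 = 312.3 / 10206.0 = 3.06% ≈ 3.1%

3.1%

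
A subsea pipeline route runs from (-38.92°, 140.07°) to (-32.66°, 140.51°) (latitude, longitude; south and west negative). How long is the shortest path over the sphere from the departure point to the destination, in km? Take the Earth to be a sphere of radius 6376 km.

698 km

cos σ = sin φ₁ sin φ₂ + cos φ₁ cos φ₂ cos Δλ
      = sin(-38.92°)sin(-32.66°) + cos(-38.92°)cos(-32.66°)cos(0.44°) = 0.9940
σ = 6.270° → d = Rσ = 6376·0.10943 = 698 km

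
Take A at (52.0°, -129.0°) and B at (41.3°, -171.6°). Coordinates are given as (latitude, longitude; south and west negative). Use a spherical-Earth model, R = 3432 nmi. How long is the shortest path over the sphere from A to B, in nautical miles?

Haversine: a = sin²(Δφ/2)+cos φ₁ cos φ₂ sin²(Δλ/2) = 0.06972;  σ = 2·atan2(√a,√(1−a))
σ = 30.621° → d = Rσ = 3432·0.53445 = 1834 nmi

1834 nmi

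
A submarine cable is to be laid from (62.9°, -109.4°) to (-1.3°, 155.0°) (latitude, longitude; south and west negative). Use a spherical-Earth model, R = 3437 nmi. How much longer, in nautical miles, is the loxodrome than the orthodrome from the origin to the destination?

260 nmi

Great circle: cos σ = sin φ₁ sin φ₂ + cos φ₁ cos φ₂ cos Δλ,  σ = 1.6355 rad → d_gc = 5621.1 nmi
Rhumb line: Δψ = -1.4456, q = Δφ/Δψ = 0.7751, d_rh = R√(Δφ²+q²Δλ²) = 5881.2 nmi
Excess = 5881.2 − 5621.1 = 260.1 ≈ 260 nmi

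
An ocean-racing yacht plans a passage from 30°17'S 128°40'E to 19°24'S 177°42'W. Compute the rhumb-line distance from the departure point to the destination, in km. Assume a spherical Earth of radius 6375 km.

Rhumb course C = atan2(Δλ, Δψ) with Δψ = ln[tan(π/4+φ₂/2)/tan(π/4+φ₁/2)] = +0.2098, Δλ = +0.9361 → C = 77.37°
d = R·|Δφ| / |cos C| = 6375·0.18995 / 0.21867 = 5538 km

5538 km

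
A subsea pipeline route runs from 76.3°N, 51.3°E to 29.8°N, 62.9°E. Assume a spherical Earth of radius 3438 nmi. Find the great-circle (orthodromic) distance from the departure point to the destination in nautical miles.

Haversine: a = sin²(Δφ/2)+cos φ₁ cos φ₂ sin²(Δλ/2) = 0.15792;  σ = 2·atan2(√a,√(1−a))
σ = 46.831° → d = Rσ = 3438·0.81735 = 2810 nmi

2810 nmi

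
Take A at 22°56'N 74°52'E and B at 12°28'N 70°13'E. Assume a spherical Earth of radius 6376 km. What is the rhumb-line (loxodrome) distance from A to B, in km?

1264 km

Δψ = ln[tan(π/4+φ₂/2)/tan(π/4+φ₁/2)] = -0.1921;  Δφ = -0.1827 rad,  Δλ = -0.0812 rad
q = Δφ/Δψ = 0.9511
d = R·√(Δφ² + q²Δλ²) = 6376·0.19832 = 1264 km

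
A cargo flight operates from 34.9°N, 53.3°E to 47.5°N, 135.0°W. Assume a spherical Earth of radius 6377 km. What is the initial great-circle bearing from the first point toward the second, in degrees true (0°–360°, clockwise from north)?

5.6°

N = sin Δλ·cos φ₂ = +0.0975;  D = cos φ₁ sin φ₂ − sin φ₁ cos φ₂ cos Δλ = +0.9872
initial course = atan2(N, D) = 5.64°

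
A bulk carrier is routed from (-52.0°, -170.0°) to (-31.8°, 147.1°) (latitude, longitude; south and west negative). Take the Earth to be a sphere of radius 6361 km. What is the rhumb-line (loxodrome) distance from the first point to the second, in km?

4154 km

Rhumb course C = atan2(Δλ, Δψ) with Δψ = ln[tan(π/4+φ₂/2)/tan(π/4+φ₁/2)] = +0.4802, Δλ = -0.7487 → C = 302.68°
d = R·|Δφ| / |cos C| = 6361·0.35256 / 0.53989 = 4154 km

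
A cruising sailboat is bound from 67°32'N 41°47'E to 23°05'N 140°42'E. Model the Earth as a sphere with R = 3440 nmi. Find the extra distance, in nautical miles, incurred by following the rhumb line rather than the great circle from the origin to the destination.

Great circle: cos σ = sin φ₁ sin φ₂ + cos φ₁ cos φ₂ cos Δλ,  σ = 1.2579 rad → d_gc = 4327.1 nmi
Rhumb line: Δψ = -1.2022, q = Δφ/Δψ = 0.6453, d_rh = R√(Δφ²+q²Δλ²) = 4670.2 nmi
Excess = 4670.2 − 4327.1 = 343.1 ≈ 343 nmi

343 nmi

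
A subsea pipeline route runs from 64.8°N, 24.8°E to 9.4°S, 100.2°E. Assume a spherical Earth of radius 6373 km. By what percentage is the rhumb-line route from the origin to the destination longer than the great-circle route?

2.4%

Great circle: σ = 1.6127 rad → d_gc = Rσ = 10277.8 km
Rhumb: Δφ = -1.2950, Δλ = +1.3160, Δψ = -1.6630, q = Δφ/Δψ = 0.7787 → d_rh = R√(Δφ²+q²Δλ²) = 10524.7 km
Excess = (10524.7 − 10277.8) / 10277.8 = 246.9 / 10277.8 = 2.40% ≈ 2.4%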